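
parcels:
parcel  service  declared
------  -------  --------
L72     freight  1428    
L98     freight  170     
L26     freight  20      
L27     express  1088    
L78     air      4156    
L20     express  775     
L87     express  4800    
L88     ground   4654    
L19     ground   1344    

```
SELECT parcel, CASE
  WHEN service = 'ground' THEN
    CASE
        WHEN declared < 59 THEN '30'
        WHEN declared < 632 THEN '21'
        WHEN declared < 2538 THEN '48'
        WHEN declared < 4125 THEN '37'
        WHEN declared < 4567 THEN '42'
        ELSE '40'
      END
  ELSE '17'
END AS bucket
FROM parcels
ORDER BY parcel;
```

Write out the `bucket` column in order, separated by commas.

parcel=L19: service='ground' → inner[declared < 2538] → 48
parcel=L20: service='express' → outer ELSE → 17
parcel=L26: service='freight' → outer ELSE → 17
parcel=L27: service='express' → outer ELSE → 17
parcel=L72: service='freight' → outer ELSE → 17
parcel=L78: service='air' → outer ELSE → 17
parcel=L87: service='express' → outer ELSE → 17
parcel=L88: service='ground' → inner[ELSE] → 40
parcel=L98: service='freight' → outer ELSE → 17

48, 17, 17, 17, 17, 17, 17, 40, 17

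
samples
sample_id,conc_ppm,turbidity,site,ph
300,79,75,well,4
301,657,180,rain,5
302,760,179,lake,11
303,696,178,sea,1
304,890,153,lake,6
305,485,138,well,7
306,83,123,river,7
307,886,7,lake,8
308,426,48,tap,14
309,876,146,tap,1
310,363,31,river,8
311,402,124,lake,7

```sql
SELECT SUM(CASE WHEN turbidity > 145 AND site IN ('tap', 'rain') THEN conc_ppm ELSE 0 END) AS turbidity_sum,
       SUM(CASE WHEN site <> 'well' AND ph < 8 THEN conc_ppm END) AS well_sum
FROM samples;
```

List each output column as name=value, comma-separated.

[turbidity_sum: turbidity > 145 AND site IN ('tap', 'rain')]
sample_id=300: ✗
sample_id=301: ✓ → 657
sample_id=302: ✗
sample_id=303: ✗
sample_id=304: ✗
sample_id=305: ✗
sample_id=306: ✗
sample_id=307: ✗
sample_id=308: ✗
sample_id=309: ✓ → 876
sample_id=310: ✗
sample_id=311: ✗
turbidity_sum = 657 + 876 = 1533
—
[well_sum: site <> 'well' AND ph < 8]
sample_id=300: ✗
sample_id=301: ✓ → 657
sample_id=302: ✗
sample_id=303: ✓ → 696
sample_id=304: ✓ → 890
sample_id=305: ✗
sample_id=306: ✓ → 83
sample_id=307: ✗
sample_id=308: ✗
sample_id=309: ✓ → 876
sample_id=310: ✗
sample_id=311: ✓ → 402
well_sum = 657 + 696 + 890 + 83 + 876 + 402 = 3604

turbidity_sum=1533, well_sum=3604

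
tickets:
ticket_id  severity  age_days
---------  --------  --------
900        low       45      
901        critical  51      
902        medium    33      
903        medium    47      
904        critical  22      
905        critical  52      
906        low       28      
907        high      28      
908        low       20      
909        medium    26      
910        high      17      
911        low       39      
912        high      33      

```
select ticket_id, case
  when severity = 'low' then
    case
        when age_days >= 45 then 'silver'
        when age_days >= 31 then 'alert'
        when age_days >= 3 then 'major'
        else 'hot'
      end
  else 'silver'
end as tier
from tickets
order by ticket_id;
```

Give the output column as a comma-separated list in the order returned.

silver, silver, silver, silver, silver, silver, major, silver, major, silver, silver, alert, silver

ticket_id=900: severity='low' → inner[age_days >= 45] → silver
ticket_id=901: severity='critical' → outer ELSE → silver
ticket_id=902: severity='medium' → outer ELSE → silver
ticket_id=903: severity='medium' → outer ELSE → silver
ticket_id=904: severity='critical' → outer ELSE → silver
ticket_id=905: severity='critical' → outer ELSE → silver
ticket_id=906: severity='low' → inner[age_days >= 3] → major
ticket_id=907: severity='high' → outer ELSE → silver
ticket_id=908: severity='low' → inner[age_days >= 3] → major
ticket_id=909: severity='medium' → outer ELSE → silver
ticket_id=910: severity='high' → outer ELSE → silver
ticket_id=911: severity='low' → inner[age_days >= 31] → alert
ticket_id=912: severity='high' → outer ELSE → silver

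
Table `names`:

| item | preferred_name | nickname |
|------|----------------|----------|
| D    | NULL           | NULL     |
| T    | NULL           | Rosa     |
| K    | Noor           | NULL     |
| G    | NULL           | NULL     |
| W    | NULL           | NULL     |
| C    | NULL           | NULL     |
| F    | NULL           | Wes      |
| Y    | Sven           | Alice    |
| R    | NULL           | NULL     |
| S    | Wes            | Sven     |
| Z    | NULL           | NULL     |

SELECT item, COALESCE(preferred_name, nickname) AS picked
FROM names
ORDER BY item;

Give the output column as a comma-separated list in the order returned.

NULL, NULL, Wes, NULL, Noor, NULL, Wes, Rosa, NULL, Sven, NULL

item=C: preferred_name=NULL, nickname=NULL (all NULL) → NULL
item=D: preferred_name=NULL, nickname=NULL (all NULL) → NULL
item=F: preferred_name=NULL, nickname=Wes → Wes
item=G: preferred_name=NULL, nickname=NULL (all NULL) → NULL
item=K: preferred_name=Noor → Noor
item=R: preferred_name=NULL, nickname=NULL (all NULL) → NULL
item=S: preferred_name=Wes → Wes
item=T: preferred_name=NULL, nickname=Rosa → Rosa
item=W: preferred_name=NULL, nickname=NULL (all NULL) → NULL
item=Y: preferred_name=Sven → Sven
item=Z: preferred_name=NULL, nickname=NULL (all NULL) → NULL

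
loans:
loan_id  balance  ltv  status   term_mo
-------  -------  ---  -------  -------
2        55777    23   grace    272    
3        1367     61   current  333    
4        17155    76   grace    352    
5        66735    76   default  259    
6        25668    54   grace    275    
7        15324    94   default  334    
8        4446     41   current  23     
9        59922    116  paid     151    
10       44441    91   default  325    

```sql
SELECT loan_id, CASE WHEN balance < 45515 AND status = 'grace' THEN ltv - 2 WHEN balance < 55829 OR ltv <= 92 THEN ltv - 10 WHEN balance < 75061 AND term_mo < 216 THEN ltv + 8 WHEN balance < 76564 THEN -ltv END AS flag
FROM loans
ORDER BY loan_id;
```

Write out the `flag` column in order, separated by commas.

loan_id=2: balance < 55829 OR ltv <= 92 → 13
loan_id=3: balance < 55829 OR ltv <= 92 → 51
loan_id=4: balance < 45515 AND status = 'grace' → 74
loan_id=5: balance < 55829 OR ltv <= 92 → 66
loan_id=6: balance < 45515 AND status = 'grace' → 52
loan_id=7: balance < 55829 OR ltv <= 92 → 84
loan_id=8: balance < 55829 OR ltv <= 92 → 31
loan_id=9: balance < 75061 AND term_mo < 216 → 124
loan_id=10: balance < 55829 OR ltv <= 92 → 81

13, 51, 74, 66, 52, 84, 31, 124, 81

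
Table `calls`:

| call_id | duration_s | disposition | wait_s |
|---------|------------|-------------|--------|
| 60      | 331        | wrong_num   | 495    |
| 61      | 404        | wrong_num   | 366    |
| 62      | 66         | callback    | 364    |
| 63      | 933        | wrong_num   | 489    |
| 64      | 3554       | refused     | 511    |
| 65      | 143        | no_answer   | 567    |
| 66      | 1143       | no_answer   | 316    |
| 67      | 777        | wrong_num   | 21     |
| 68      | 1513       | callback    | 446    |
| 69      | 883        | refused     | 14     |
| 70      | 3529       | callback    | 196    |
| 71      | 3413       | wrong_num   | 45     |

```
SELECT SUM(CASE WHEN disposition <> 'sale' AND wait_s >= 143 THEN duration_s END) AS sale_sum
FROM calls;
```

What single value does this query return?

call_id=60: ✓ → 331
call_id=61: ✓ → 404
call_id=62: ✓ → 66
call_id=63: ✓ → 933
call_id=64: ✓ → 3554
call_id=65: ✓ → 143
call_id=66: ✓ → 1143
call_id=67: ✗
call_id=68: ✓ → 1513
call_id=69: ✗
call_id=70: ✓ → 3529
call_id=71: ✗
sale_sum = 331 + 404 + 66 + 933 + 3554 + 143 + 1143 + 1513 + 3529 = 11616

11616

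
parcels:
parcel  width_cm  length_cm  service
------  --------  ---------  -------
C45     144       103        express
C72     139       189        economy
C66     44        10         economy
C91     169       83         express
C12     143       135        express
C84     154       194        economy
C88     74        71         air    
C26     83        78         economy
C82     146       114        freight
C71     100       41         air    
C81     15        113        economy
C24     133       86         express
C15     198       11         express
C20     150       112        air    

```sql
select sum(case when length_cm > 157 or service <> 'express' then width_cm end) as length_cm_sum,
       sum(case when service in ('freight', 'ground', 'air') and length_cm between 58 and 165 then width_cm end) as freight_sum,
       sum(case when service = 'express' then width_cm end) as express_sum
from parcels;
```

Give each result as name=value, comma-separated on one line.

length_cm_sum=905, freight_sum=370, express_sum=787

[length_cm_sum: length_cm > 157 or service <> 'express']
parcel=C45: ✗
parcel=C72: ✓ → 139
parcel=C66: ✓ → 44
parcel=C91: ✗
parcel=C12: ✗
parcel=C84: ✓ → 154
parcel=C88: ✓ → 74
parcel=C26: ✓ → 83
parcel=C82: ✓ → 146
parcel=C71: ✓ → 100
parcel=C81: ✓ → 15
parcel=C24: ✗
parcel=C15: ✗
parcel=C20: ✓ → 150
length_cm_sum = 139 + 44 + 154 + 74 + 83 + 146 + 100 + 15 + 150 = 905
—
[freight_sum: service in ('freight', 'ground', 'air') and length_cm between 58 and 165]
parcel=C45: ✗
parcel=C72: ✗
parcel=C66: ✗
parcel=C91: ✗
parcel=C12: ✗
parcel=C84: ✗
parcel=C88: ✓ → 74
parcel=C26: ✗
parcel=C82: ✓ → 146
parcel=C71: ✗
parcel=C81: ✗
parcel=C24: ✗
parcel=C15: ✗
parcel=C20: ✓ → 150
freight_sum = 74 + 146 + 150 = 370
—
[express_sum: service = 'express']
parcel=C45: ✓ → 144
parcel=C72: ✗
parcel=C66: ✗
parcel=C91: ✓ → 169
parcel=C12: ✓ → 143
parcel=C84: ✗
parcel=C88: ✗
parcel=C26: ✗
parcel=C82: ✗
parcel=C71: ✗
parcel=C81: ✗
parcel=C24: ✓ → 133
parcel=C15: ✓ → 198
parcel=C20: ✗
express_sum = 144 + 169 + 143 + 133 + 198 = 787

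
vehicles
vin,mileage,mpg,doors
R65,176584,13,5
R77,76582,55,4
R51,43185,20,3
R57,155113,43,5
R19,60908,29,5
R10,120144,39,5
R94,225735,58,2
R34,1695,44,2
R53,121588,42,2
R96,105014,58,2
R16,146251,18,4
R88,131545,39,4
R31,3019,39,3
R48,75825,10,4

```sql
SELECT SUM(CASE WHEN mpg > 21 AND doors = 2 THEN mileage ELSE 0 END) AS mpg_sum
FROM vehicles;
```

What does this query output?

454032

vin=R65: ✗
vin=R77: ✗
vin=R51: ✗
vin=R57: ✗
vin=R19: ✗
vin=R10: ✗
vin=R94: ✓ → 225735
vin=R34: ✓ → 1695
vin=R53: ✓ → 121588
vin=R96: ✓ → 105014
vin=R16: ✗
vin=R88: ✗
vin=R31: ✗
vin=R48: ✗
mpg_sum = 225735 + 1695 + 121588 + 105014 = 454032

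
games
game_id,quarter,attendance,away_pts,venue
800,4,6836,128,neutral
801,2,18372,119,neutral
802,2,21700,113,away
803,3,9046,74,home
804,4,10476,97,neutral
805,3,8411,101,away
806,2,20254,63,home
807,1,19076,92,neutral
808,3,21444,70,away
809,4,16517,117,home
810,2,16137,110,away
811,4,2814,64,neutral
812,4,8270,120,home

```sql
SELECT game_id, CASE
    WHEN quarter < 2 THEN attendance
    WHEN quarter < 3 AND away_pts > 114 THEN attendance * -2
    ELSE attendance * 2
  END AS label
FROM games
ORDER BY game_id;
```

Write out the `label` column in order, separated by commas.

game_id=800: ELSE → 13672
game_id=801: quarter < 3 AND away_pts > 114 → -36744
game_id=802: ELSE → 43400
game_id=803: ELSE → 18092
game_id=804: ELSE → 20952
game_id=805: ELSE → 16822
game_id=806: ELSE → 40508
game_id=807: quarter < 2 → 19076
game_id=808: ELSE → 42888
game_id=809: ELSE → 33034
game_id=810: ELSE → 32274
game_id=811: ELSE → 5628
game_id=812: ELSE → 16540

13672, -36744, 43400, 18092, 20952, 16822, 40508, 19076, 42888, 33034, 32274, 5628, 16540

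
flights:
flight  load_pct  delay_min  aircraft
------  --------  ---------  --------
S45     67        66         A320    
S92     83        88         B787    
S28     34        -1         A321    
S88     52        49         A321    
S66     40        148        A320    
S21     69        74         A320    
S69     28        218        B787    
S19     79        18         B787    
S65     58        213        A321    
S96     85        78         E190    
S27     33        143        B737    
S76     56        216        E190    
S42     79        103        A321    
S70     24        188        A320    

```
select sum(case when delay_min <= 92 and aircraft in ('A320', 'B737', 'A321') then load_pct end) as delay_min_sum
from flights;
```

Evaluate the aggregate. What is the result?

222

flight=S45: ✓ → 67
flight=S92: ✗
flight=S28: ✓ → 34
flight=S88: ✓ → 52
flight=S66: ✗
flight=S21: ✓ → 69
flight=S69: ✗
flight=S19: ✗
flight=S65: ✗
flight=S96: ✗
flight=S27: ✗
flight=S76: ✗
flight=S42: ✗
flight=S70: ✗
delay_min_sum = 67 + 34 + 52 + 69 = 222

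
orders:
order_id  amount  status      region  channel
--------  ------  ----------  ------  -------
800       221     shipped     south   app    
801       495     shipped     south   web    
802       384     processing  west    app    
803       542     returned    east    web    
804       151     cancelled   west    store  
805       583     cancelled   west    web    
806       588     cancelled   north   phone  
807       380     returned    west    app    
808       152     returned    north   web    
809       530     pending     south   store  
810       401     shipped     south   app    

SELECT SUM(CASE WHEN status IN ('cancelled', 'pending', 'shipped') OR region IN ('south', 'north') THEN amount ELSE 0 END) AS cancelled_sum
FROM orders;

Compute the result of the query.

order_id=800: ✓ → 221
order_id=801: ✓ → 495
order_id=802: ✗
order_id=803: ✗
order_id=804: ✓ → 151
order_id=805: ✓ → 583
order_id=806: ✓ → 588
order_id=807: ✗
order_id=808: ✓ → 152
order_id=809: ✓ → 530
order_id=810: ✓ → 401
cancelled_sum = 221 + 495 + 151 + 583 + 588 + 152 + 530 + 401 = 3121

3121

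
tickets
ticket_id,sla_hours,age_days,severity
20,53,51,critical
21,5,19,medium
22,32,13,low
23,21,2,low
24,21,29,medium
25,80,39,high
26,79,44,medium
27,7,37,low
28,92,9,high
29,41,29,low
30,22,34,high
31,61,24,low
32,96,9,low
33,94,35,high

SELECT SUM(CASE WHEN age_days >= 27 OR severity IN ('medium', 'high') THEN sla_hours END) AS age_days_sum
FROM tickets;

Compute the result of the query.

494

ticket_id=20: ✓ → 53
ticket_id=21: ✓ → 5
ticket_id=22: ✗
ticket_id=23: ✗
ticket_id=24: ✓ → 21
ticket_id=25: ✓ → 80
ticket_id=26: ✓ → 79
ticket_id=27: ✓ → 7
ticket_id=28: ✓ → 92
ticket_id=29: ✓ → 41
ticket_id=30: ✓ → 22
ticket_id=31: ✗
ticket_id=32: ✗
ticket_id=33: ✓ → 94
age_days_sum = 53 + 5 + 21 + 80 + 79 + 7 + 92 + 41 + 22 + 94 = 494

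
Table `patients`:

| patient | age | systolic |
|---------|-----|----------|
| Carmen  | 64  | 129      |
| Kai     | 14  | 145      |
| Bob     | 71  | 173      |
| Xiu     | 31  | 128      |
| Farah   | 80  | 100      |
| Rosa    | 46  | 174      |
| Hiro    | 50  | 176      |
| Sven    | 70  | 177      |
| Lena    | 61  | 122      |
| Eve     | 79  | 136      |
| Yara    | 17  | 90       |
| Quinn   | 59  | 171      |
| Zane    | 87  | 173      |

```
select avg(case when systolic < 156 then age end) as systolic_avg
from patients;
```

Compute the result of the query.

patient=Carmen: ✓ → 64
patient=Kai: ✓ → 14
patient=Bob: ✗
patient=Xiu: ✓ → 31
patient=Farah: ✓ → 80
patient=Rosa: ✗
patient=Hiro: ✗
patient=Sven: ✗
patient=Lena: ✓ → 61
patient=Eve: ✓ → 79
patient=Yara: ✓ → 17
patient=Quinn: ✗
patient=Zane: ✗
systolic_avg = (64 + 14 + 31 + 80 + 61 + 79 + 17) / 7 = 49.4285714286

49.4285714286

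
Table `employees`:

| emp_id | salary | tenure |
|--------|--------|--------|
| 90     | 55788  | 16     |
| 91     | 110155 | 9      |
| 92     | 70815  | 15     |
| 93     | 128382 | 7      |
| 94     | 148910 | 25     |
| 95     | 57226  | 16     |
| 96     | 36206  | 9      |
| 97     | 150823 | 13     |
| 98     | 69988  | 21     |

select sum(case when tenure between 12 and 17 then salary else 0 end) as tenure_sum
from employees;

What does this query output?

334652

emp_id=90: ✓ → 55788
emp_id=91: ✗
emp_id=92: ✓ → 70815
emp_id=93: ✗
emp_id=94: ✗
emp_id=95: ✓ → 57226
emp_id=96: ✗
emp_id=97: ✓ → 150823
emp_id=98: ✗
tenure_sum = 55788 + 70815 + 57226 + 150823 = 334652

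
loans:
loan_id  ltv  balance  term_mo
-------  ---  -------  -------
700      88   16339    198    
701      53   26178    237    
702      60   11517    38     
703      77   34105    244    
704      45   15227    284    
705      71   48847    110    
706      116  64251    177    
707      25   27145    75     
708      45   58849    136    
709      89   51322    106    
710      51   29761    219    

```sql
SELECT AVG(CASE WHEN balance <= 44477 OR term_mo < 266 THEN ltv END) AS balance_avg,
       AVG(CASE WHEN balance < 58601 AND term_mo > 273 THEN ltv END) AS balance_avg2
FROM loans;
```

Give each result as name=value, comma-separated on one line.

balance_avg=65.4545454545, balance_avg2=45

[balance_avg: balance <= 44477 OR term_mo < 266]
loan_id=700: ✓ → 88
loan_id=701: ✓ → 53
loan_id=702: ✓ → 60
loan_id=703: ✓ → 77
loan_id=704: ✓ → 45
loan_id=705: ✓ → 71
loan_id=706: ✓ → 116
loan_id=707: ✓ → 25
loan_id=708: ✓ → 45
loan_id=709: ✓ → 89
loan_id=710: ✓ → 51
balance_avg = (88 + 53 + 60 + 77 + 45 + 71 + 116 + 25 + 45 + 89 + 51) / 11 = 65.4545454545
—
[balance_avg2: balance < 58601 AND term_mo > 273]
loan_id=700: ✗
loan_id=701: ✗
loan_id=702: ✗
loan_id=703: ✗
loan_id=704: ✓ → 45
loan_id=705: ✗
loan_id=706: ✗
loan_id=707: ✗
loan_id=708: ✗
loan_id=709: ✗
loan_id=710: ✗
balance_avg2 = 45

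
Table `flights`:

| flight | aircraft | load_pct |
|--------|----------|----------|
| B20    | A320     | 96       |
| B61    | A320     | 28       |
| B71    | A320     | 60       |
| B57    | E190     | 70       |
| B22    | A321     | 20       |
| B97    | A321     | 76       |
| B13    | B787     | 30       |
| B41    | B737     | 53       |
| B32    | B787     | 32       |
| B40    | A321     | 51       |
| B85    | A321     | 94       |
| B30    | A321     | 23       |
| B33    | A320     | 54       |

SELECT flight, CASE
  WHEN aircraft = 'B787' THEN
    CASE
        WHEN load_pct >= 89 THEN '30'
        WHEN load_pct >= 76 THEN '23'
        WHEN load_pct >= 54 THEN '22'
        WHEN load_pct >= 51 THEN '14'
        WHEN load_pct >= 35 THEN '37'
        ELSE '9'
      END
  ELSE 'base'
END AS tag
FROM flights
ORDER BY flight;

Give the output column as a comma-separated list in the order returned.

flight=B13: aircraft='B787' → inner[ELSE] → 9
flight=B20: aircraft='A320' → outer ELSE → base
flight=B22: aircraft='A321' → outer ELSE → base
flight=B30: aircraft='A321' → outer ELSE → base
flight=B32: aircraft='B787' → inner[ELSE] → 9
flight=B33: aircraft='A320' → outer ELSE → base
flight=B40: aircraft='A321' → outer ELSE → base
flight=B41: aircraft='B737' → outer ELSE → base
flight=B57: aircraft='E190' → outer ELSE → base
flight=B61: aircraft='A320' → outer ELSE → base
flight=B71: aircraft='A320' → outer ELSE → base
flight=B85: aircraft='A321' → outer ELSE → base
flight=B97: aircraft='A321' → outer ELSE → base

9, base, base, base, 9, base, base, base, base, base, base, base, base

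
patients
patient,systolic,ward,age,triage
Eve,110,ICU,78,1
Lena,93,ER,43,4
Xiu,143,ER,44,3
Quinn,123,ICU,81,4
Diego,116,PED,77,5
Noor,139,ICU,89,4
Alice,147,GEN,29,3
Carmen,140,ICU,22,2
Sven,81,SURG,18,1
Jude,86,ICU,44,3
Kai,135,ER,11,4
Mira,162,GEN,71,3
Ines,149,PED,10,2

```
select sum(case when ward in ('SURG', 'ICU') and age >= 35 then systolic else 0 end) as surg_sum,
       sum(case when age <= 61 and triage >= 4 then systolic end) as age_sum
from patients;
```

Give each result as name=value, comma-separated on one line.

[surg_sum: ward in ('SURG', 'ICU') and age >= 35]
patient=Eve: ✓ → 110
patient=Lena: ✗
patient=Xiu: ✗
patient=Quinn: ✓ → 123
patient=Diego: ✗
patient=Noor: ✓ → 139
patient=Alice: ✗
patient=Carmen: ✗
patient=Sven: ✗
patient=Jude: ✓ → 86
patient=Kai: ✗
patient=Mira: ✗
patient=Ines: ✗
surg_sum = 110 + 123 + 139 + 86 = 458
—
[age_sum: age <= 61 and triage >= 4]
patient=Eve: ✗
patient=Lena: ✓ → 93
patient=Xiu: ✗
patient=Quinn: ✗
patient=Diego: ✗
patient=Noor: ✗
patient=Alice: ✗
patient=Carmen: ✗
patient=Sven: ✗
patient=Jude: ✗
patient=Kai: ✓ → 135
patient=Mira: ✗
patient=Ines: ✗
age_sum = 93 + 135 = 228

surg_sum=458, age_sum=228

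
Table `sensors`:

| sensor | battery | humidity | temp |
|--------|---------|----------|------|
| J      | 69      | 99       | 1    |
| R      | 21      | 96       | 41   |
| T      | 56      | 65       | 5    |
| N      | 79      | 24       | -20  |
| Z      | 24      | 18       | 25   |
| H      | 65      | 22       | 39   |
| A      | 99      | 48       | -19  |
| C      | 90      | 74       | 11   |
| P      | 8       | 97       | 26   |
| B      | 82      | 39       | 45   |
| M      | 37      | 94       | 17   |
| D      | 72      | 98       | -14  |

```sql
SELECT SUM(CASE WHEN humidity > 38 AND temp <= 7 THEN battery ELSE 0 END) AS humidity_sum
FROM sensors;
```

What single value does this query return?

296

sensor=J: ✓ → 69
sensor=R: ✗
sensor=T: ✓ → 56
sensor=N: ✗
sensor=Z: ✗
sensor=H: ✗
sensor=A: ✓ → 99
sensor=C: ✗
sensor=P: ✗
sensor=B: ✗
sensor=M: ✗
sensor=D: ✓ → 72
humidity_sum = 69 + 56 + 99 + 72 = 296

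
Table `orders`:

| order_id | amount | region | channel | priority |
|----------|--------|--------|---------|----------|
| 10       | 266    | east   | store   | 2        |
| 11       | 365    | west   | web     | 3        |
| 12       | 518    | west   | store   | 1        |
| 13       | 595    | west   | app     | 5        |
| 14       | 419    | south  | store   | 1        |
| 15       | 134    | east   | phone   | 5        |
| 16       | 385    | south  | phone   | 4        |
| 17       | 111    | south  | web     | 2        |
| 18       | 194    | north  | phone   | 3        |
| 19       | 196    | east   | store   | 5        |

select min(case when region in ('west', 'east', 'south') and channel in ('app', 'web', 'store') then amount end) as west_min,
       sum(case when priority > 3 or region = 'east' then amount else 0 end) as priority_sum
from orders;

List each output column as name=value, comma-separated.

west_min=111, priority_sum=1576

[west_min: region in ('west', 'east', 'south') and channel in ('app', 'web', 'store')]
order_id=10: ✓ → 266
order_id=11: ✓ → 365
order_id=12: ✓ → 518
order_id=13: ✓ → 595
order_id=14: ✓ → 419
order_id=15: ✗
order_id=16: ✗
order_id=17: ✓ → 111
order_id=18: ✗
order_id=19: ✓ → 196
west_min = MIN(266, 365, 518, 595, 419, 111, 196) = 111
—
[priority_sum: priority > 3 or region = 'east']
order_id=10: ✓ → 266
order_id=11: ✗
order_id=12: ✗
order_id=13: ✓ → 595
order_id=14: ✗
order_id=15: ✓ → 134
order_id=16: ✓ → 385
order_id=17: ✗
order_id=18: ✗
order_id=19: ✓ → 196
priority_sum = 266 + 595 + 134 + 385 + 196 = 1576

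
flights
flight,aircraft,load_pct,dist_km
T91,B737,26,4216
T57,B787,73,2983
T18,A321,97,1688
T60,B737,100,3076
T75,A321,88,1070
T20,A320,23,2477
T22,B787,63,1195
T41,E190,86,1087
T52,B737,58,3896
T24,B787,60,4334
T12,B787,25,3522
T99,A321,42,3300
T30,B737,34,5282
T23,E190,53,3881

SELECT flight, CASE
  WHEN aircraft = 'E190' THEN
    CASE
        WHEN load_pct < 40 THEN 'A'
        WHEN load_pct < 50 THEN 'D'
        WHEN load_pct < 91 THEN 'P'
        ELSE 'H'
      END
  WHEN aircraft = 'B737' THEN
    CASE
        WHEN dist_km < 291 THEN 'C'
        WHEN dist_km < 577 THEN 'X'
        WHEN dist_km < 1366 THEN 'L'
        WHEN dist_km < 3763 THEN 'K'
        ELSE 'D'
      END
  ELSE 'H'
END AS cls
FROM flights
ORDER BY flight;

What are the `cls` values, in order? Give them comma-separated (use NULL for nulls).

flight=T12: aircraft='B787' → outer ELSE → H
flight=T18: aircraft='A321' → outer ELSE → H
flight=T20: aircraft='A320' → outer ELSE → H
flight=T22: aircraft='B787' → outer ELSE → H
flight=T23: aircraft='E190' → inner[load_pct < 91] → P
flight=T24: aircraft='B787' → outer ELSE → H
flight=T30: aircraft='B737' → inner[ELSE] → D
flight=T41: aircraft='E190' → inner[load_pct < 91] → P
flight=T52: aircraft='B737' → inner[ELSE] → D
flight=T57: aircraft='B787' → outer ELSE → H
flight=T60: aircraft='B737' → inner[dist_km < 3763] → K
flight=T75: aircraft='A321' → outer ELSE → H
flight=T91: aircraft='B737' → inner[ELSE] → D
flight=T99: aircraft='A321' → outer ELSE → H

H, H, H, H, P, H, D, P, D, H, K, H, D, H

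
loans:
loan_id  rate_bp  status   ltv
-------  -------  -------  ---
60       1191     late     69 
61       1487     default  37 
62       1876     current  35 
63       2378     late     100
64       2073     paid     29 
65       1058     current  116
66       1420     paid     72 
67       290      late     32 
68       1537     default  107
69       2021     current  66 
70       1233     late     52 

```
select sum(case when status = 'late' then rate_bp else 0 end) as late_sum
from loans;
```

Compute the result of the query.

loan_id=60: ✓ → 1191
loan_id=61: ✗
loan_id=62: ✗
loan_id=63: ✓ → 2378
loan_id=64: ✗
loan_id=65: ✗
loan_id=66: ✗
loan_id=67: ✓ → 290
loan_id=68: ✗
loan_id=69: ✗
loan_id=70: ✓ → 1233
late_sum = 1191 + 2378 + 290 + 1233 = 5092

5092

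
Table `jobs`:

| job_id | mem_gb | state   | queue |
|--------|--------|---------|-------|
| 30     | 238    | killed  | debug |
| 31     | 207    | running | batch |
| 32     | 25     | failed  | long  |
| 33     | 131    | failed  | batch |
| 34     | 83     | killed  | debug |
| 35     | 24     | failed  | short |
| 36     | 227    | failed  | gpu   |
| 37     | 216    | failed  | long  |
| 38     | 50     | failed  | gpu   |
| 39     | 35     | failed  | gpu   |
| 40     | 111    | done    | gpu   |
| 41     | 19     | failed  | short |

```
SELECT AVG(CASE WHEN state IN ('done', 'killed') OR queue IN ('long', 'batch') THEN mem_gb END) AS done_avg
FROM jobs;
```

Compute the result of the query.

job_id=30: ✓ → 238
job_id=31: ✓ → 207
job_id=32: ✓ → 25
job_id=33: ✓ → 131
job_id=34: ✓ → 83
job_id=35: ✗
job_id=36: ✗
job_id=37: ✓ → 216
job_id=38: ✗
job_id=39: ✗
job_id=40: ✓ → 111
job_id=41: ✗
done_avg = (238 + 207 + 25 + 131 + 83 + 216 + 111) / 7 = 144.4285714286

144.4285714286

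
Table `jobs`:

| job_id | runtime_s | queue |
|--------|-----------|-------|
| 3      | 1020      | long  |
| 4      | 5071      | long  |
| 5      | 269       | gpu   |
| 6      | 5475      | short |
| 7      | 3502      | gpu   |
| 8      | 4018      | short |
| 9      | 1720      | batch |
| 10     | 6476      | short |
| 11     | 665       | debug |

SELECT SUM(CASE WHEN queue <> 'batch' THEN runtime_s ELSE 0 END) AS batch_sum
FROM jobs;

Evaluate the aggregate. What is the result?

job_id=3: ✓ → 1020
job_id=4: ✓ → 5071
job_id=5: ✓ → 269
job_id=6: ✓ → 5475
job_id=7: ✓ → 3502
job_id=8: ✓ → 4018
job_id=9: ✗
job_id=10: ✓ → 6476
job_id=11: ✓ → 665
batch_sum = 1020 + 5071 + 269 + 5475 + 3502 + 4018 + 6476 + 665 = 26496

26496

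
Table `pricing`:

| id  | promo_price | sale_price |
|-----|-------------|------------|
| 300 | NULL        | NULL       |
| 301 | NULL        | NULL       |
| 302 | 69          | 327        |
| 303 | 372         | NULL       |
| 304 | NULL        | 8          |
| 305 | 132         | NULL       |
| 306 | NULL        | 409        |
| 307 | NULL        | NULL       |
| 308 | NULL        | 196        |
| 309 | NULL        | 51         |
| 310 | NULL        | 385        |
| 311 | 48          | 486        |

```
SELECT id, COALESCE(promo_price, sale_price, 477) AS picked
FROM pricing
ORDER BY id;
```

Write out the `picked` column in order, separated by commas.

id=300: promo_price=NULL, sale_price=NULL, → literal 477 → 477
id=301: promo_price=NULL, sale_price=NULL, → literal 477 → 477
id=302: promo_price=69 → 69
id=303: promo_price=372 → 372
id=304: promo_price=NULL, sale_price=8 → 8
id=305: promo_price=132 → 132
id=306: promo_price=NULL, sale_price=409 → 409
id=307: promo_price=NULL, sale_price=NULL, → literal 477 → 477
id=308: promo_price=NULL, sale_price=196 → 196
id=309: promo_price=NULL, sale_price=51 → 51
id=310: promo_price=NULL, sale_price=385 → 385
id=311: promo_price=48 → 48

477, 477, 69, 372, 8, 132, 409, 477, 196, 51, 385, 48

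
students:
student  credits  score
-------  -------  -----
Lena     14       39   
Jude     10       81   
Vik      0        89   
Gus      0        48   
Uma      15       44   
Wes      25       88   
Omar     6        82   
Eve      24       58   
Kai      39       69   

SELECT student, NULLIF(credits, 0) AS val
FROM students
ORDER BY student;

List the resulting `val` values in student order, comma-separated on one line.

24, NULL, 10, 39, 14, 6, 15, NULL, 25

student=Eve: credits=24 vs 0: differ → 24
student=Gus: credits=0 vs 0: equal → NULL
student=Jude: credits=10 vs 0: differ → 10
student=Kai: credits=39 vs 0: differ → 39
student=Lena: credits=14 vs 0: differ → 14
student=Omar: credits=6 vs 0: differ → 6
student=Uma: credits=15 vs 0: differ → 15
student=Vik: credits=0 vs 0: equal → NULL
student=Wes: credits=25 vs 0: differ → 25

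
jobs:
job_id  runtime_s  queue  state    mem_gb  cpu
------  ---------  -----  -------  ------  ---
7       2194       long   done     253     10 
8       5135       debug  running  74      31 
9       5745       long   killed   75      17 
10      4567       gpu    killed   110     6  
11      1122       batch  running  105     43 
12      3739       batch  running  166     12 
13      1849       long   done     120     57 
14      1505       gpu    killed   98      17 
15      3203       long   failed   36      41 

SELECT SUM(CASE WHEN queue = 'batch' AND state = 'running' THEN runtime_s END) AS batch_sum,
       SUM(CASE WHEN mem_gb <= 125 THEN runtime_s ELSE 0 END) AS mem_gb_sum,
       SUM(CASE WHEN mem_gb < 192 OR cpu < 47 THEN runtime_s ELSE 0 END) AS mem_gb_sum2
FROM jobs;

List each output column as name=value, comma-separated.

batch_sum=4861, mem_gb_sum=23126, mem_gb_sum2=29059

[batch_sum: queue = 'batch' AND state = 'running']
job_id=7: ✗
job_id=8: ✗
job_id=9: ✗
job_id=10: ✗
job_id=11: ✓ → 1122
job_id=12: ✓ → 3739
job_id=13: ✗
job_id=14: ✗
job_id=15: ✗
batch_sum = 1122 + 3739 = 4861
—
[mem_gb_sum: mem_gb <= 125]
job_id=7: ✗
job_id=8: ✓ → 5135
job_id=9: ✓ → 5745
job_id=10: ✓ → 4567
job_id=11: ✓ → 1122
job_id=12: ✗
job_id=13: ✓ → 1849
job_id=14: ✓ → 1505
job_id=15: ✓ → 3203
mem_gb_sum = 5135 + 5745 + 4567 + 1122 + 1849 + 1505 + 3203 = 23126
—
[mem_gb_sum2: mem_gb < 192 OR cpu < 47]
job_id=7: ✓ → 2194
job_id=8: ✓ → 5135
job_id=9: ✓ → 5745
job_id=10: ✓ → 4567
job_id=11: ✓ → 1122
job_id=12: ✓ → 3739
job_id=13: ✓ → 1849
job_id=14: ✓ → 1505
job_id=15: ✓ → 3203
mem_gb_sum2 = 2194 + 5135 + 5745 + 4567 + 1122 + 3739 + 1849 + 1505 + 3203 = 29059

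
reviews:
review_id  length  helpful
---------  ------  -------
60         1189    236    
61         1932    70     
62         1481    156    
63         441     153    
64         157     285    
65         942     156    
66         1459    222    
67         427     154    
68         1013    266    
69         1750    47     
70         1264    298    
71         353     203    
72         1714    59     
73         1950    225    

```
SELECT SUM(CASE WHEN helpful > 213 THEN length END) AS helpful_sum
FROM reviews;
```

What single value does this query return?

review_id=60: ✓ → 1189
review_id=61: ✗
review_id=62: ✗
review_id=63: ✗
review_id=64: ✓ → 157
review_id=65: ✗
review_id=66: ✓ → 1459
review_id=67: ✗
review_id=68: ✓ → 1013
review_id=69: ✗
review_id=70: ✓ → 1264
review_id=71: ✗
review_id=72: ✗
review_id=73: ✓ → 1950
helpful_sum = 1189 + 157 + 1459 + 1013 + 1264 + 1950 = 7032

7032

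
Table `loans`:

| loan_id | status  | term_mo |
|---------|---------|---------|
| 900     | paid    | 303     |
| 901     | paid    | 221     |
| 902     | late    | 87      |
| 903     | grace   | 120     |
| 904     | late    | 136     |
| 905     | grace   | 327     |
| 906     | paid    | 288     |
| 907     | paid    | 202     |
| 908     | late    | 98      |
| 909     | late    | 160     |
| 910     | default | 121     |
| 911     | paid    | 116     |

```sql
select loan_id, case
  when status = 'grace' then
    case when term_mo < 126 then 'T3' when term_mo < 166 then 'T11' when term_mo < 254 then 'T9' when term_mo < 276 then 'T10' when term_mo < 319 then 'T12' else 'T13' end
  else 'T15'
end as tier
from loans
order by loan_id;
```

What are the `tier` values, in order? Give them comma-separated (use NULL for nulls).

T15, T15, T15, T3, T15, T13, T15, T15, T15, T15, T15, T15

loan_id=900: status='paid' → outer ELSE → T15
loan_id=901: status='paid' → outer ELSE → T15
loan_id=902: status='late' → outer ELSE → T15
loan_id=903: status='grace' → inner[term_mo < 126] → T3
loan_id=904: status='late' → outer ELSE → T15
loan_id=905: status='grace' → inner[ELSE] → T13
loan_id=906: status='paid' → outer ELSE → T15
loan_id=907: status='paid' → outer ELSE → T15
loan_id=908: status='late' → outer ELSE → T15
loan_id=909: status='late' → outer ELSE → T15
loan_id=910: status='default' → outer ELSE → T15
loan_id=911: status='paid' → outer ELSE → T15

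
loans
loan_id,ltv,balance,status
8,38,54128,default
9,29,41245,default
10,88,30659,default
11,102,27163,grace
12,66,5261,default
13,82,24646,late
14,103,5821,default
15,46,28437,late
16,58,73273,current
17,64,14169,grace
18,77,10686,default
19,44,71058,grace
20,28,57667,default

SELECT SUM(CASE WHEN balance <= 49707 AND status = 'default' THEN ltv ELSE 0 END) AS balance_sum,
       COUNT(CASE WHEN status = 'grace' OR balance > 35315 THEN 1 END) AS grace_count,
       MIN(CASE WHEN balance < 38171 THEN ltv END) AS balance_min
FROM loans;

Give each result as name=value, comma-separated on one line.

balance_sum=363, grace_count=7, balance_min=46

[balance_sum: balance <= 49707 AND status = 'default']
loan_id=8: ✗
loan_id=9: ✓ → 29
loan_id=10: ✓ → 88
loan_id=11: ✗
loan_id=12: ✓ → 66
loan_id=13: ✗
loan_id=14: ✓ → 103
loan_id=15: ✗
loan_id=16: ✗
loan_id=17: ✗
loan_id=18: ✓ → 77
loan_id=19: ✗
loan_id=20: ✗
balance_sum = 29 + 88 + 66 + 103 + 77 = 363
—
[grace_count: status = 'grace' OR balance > 35315]
loan_id=8: ✓ → 1
loan_id=9: ✓ → 1
loan_id=10: ✗
loan_id=11: ✓ → 1
loan_id=12: ✗
loan_id=13: ✗
loan_id=14: ✗
loan_id=15: ✗
loan_id=16: ✓ → 1
loan_id=17: ✓ → 1
loan_id=18: ✗
loan_id=19: ✓ → 1
loan_id=20: ✓ → 1
grace_count = COUNT(1, 1, 1, 1, 1, 1, 1) = 7
—
[balance_min: balance < 38171]
loan_id=8: ✗
loan_id=9: ✗
loan_id=10: ✓ → 88
loan_id=11: ✓ → 102
loan_id=12: ✓ → 66
loan_id=13: ✓ → 82
loan_id=14: ✓ → 103
loan_id=15: ✓ → 46
loan_id=16: ✗
loan_id=17: ✓ → 64
loan_id=18: ✓ → 77
loan_id=19: ✗
loan_id=20: ✗
balance_min = MIN(88, 102, 66, 82, 103, 46, 64, 77) = 46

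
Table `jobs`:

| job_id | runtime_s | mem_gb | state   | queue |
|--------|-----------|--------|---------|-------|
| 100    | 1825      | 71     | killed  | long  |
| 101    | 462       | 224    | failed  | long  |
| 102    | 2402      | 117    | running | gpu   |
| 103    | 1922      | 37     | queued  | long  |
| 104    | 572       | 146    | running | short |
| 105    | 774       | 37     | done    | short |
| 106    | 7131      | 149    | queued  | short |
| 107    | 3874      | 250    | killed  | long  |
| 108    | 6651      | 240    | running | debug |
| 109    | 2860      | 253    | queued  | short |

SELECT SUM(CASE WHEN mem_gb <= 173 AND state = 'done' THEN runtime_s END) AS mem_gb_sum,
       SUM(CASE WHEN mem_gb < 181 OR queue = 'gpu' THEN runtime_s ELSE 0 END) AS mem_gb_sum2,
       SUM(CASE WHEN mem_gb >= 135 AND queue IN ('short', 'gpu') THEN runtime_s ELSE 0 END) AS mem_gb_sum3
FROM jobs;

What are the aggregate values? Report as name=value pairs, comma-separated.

mem_gb_sum=774, mem_gb_sum2=14626, mem_gb_sum3=10563

[mem_gb_sum: mem_gb <= 173 AND state = 'done']
job_id=100: ✗
job_id=101: ✗
job_id=102: ✗
job_id=103: ✗
job_id=104: ✗
job_id=105: ✓ → 774
job_id=106: ✗
job_id=107: ✗
job_id=108: ✗
job_id=109: ✗
mem_gb_sum = 774
—
[mem_gb_sum2: mem_gb < 181 OR queue = 'gpu']
job_id=100: ✓ → 1825
job_id=101: ✗
job_id=102: ✓ → 2402
job_id=103: ✓ → 1922
job_id=104: ✓ → 572
job_id=105: ✓ → 774
job_id=106: ✓ → 7131
job_id=107: ✗
job_id=108: ✗
job_id=109: ✗
mem_gb_sum2 = 1825 + 2402 + 1922 + 572 + 774 + 7131 = 14626
—
[mem_gb_sum3: mem_gb >= 135 AND queue IN ('short', 'gpu')]
job_id=100: ✗
job_id=101: ✗
job_id=102: ✗
job_id=103: ✗
job_id=104: ✓ → 572
job_id=105: ✗
job_id=106: ✓ → 7131
job_id=107: ✗
job_id=108: ✗
job_id=109: ✓ → 2860
mem_gb_sum3 = 572 + 7131 + 2860 = 10563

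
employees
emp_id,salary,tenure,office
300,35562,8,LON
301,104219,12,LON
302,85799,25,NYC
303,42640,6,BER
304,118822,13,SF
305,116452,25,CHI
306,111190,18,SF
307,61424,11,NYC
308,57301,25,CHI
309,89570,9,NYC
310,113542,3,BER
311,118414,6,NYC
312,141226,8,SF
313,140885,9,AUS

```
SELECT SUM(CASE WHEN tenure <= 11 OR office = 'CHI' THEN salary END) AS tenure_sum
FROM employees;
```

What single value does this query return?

917016

emp_id=300: ✓ → 35562
emp_id=301: ✗
emp_id=302: ✗
emp_id=303: ✓ → 42640
emp_id=304: ✗
emp_id=305: ✓ → 116452
emp_id=306: ✗
emp_id=307: ✓ → 61424
emp_id=308: ✓ → 57301
emp_id=309: ✓ → 89570
emp_id=310: ✓ → 113542
emp_id=311: ✓ → 118414
emp_id=312: ✓ → 141226
emp_id=313: ✓ → 140885
tenure_sum = 35562 + 42640 + 116452 + 61424 + 57301 + 89570 + 113542 + 118414 + 141226 + 140885 = 917016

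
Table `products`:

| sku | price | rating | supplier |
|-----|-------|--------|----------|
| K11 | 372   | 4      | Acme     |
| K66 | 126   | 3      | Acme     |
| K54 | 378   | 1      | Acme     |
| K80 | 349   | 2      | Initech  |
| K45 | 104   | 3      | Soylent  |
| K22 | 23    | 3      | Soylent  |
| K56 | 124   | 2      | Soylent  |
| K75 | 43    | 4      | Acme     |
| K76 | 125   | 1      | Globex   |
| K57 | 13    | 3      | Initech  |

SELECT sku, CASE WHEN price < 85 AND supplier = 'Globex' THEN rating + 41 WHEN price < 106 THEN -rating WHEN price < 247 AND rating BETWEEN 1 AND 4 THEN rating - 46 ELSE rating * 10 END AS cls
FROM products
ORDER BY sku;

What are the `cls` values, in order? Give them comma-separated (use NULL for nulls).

sku=K11: ELSE → 40
sku=K22: price < 106 → -3
sku=K45: price < 106 → -3
sku=K54: ELSE → 10
sku=K56: price < 247 AND rating BETWEEN 1 AND 4 → -44
sku=K57: price < 106 → -3
sku=K66: price < 247 AND rating BETWEEN 1 AND 4 → -43
sku=K75: price < 106 → -4
sku=K76: price < 247 AND rating BETWEEN 1 AND 4 → -45
sku=K80: ELSE → 20

40, -3, -3, 10, -44, -3, -43, -4, -45, 20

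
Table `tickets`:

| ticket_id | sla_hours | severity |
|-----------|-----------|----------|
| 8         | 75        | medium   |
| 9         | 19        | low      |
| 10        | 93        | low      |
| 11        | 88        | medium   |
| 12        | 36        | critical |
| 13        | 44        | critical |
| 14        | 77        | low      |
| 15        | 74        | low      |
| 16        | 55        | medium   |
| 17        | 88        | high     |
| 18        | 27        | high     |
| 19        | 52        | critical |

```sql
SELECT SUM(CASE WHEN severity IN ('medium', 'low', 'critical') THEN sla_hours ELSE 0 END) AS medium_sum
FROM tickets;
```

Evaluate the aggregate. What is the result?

613

ticket_id=8: ✓ → 75
ticket_id=9: ✓ → 19
ticket_id=10: ✓ → 93
ticket_id=11: ✓ → 88
ticket_id=12: ✓ → 36
ticket_id=13: ✓ → 44
ticket_id=14: ✓ → 77
ticket_id=15: ✓ → 74
ticket_id=16: ✓ → 55
ticket_id=17: ✗
ticket_id=18: ✗
ticket_id=19: ✓ → 52
medium_sum = 75 + 19 + 93 + 88 + 36 + 44 + 77 + 74 + 55 + 52 = 613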